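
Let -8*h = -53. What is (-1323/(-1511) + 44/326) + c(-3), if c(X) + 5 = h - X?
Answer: 11103969/1970344 ≈ 5.6356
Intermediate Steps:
h = 53/8 (h = -⅛*(-53) = 53/8 ≈ 6.6250)
c(X) = 13/8 - X (c(X) = -5 + (53/8 - X) = 13/8 - X)
(-1323/(-1511) + 44/326) + c(-3) = (-1323/(-1511) + 44/326) + (13/8 - 1*(-3)) = (-1323*(-1/1511) + 44*(1/326)) + (13/8 + 3) = (1323/1511 + 22/163) + 37/8 = 248891/246293 + 37/8 = 11103969/1970344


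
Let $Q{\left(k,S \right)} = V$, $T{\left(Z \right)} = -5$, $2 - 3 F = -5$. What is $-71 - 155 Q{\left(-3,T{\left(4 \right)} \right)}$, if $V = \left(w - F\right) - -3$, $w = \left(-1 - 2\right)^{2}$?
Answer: $- \frac{4708}{3} \approx -1569.3$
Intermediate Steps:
$F = \frac{7}{3}$ ($F = \frac{2}{3} - - \frac{5}{3} = \frac{2}{3} + \frac{5}{3} = \frac{7}{3} \approx 2.3333$)
$w = 9$ ($w = \left(-3\right)^{2} = 9$)
$V = \frac{29}{3}$ ($V = \left(9 - \frac{7}{3}\right) - -3 = \left(9 - \frac{7}{3}\right) + 3 = \frac{20}{3} + 3 = \frac{29}{3} \approx 9.6667$)
$Q{\left(k,S \right)} = \frac{29}{3}$
$-71 - 155 Q{\left(-3,T{\left(4 \right)} \right)} = -71 - \frac{4495}{3} = - \frac{4708}{3}$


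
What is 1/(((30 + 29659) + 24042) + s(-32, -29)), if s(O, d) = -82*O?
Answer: 1/56355 ≈ 1.7745e-5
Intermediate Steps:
1/(((30 + 29659) + 24042) + s(-32, -29)) = 1/(((30 + 29659) + 24042) - 82*(-32)) = 1/((29689 + 24042) + 2624) = 1/(53731 + 2624) = 1/56355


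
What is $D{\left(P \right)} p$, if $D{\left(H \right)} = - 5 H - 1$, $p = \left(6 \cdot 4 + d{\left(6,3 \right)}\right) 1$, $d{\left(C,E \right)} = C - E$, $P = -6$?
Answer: $783$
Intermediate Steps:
$p = 27$ ($p = \left(6 \cdot 4 + \left(6 - 3\right)\right) 1 = \left(24 + \left(6 - 3\right)\right) 1 = \left(24 + 3\right) 1 = 27 \cdot 1 = 27$)
$D{\left(H \right)} = -1 - 5 H$
$D{\left(P \right)} p = \left(-1 - -30\right) 27 = \left(-1 + 30\right) 27 = 29 \cdot 27 = 783$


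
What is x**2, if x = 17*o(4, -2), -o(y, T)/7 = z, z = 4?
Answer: 226576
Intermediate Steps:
o(y, T) = -28 (o(y, T) = -7*4 = -28)
x = -476 (x = 17*(-28) = -476)
x**2 = (-476)**2 = 226576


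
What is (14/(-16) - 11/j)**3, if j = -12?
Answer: 1/13824 ≈ 7.2338e-5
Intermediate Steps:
(14/(-16) - 11/j)**3 = (14/(-16) - 11/(-12))**3 = (14*(-1/16) - 11*(-1/12))**3 = (-7/8 + 11/12)**3 = (1/24)**3 = 1/13824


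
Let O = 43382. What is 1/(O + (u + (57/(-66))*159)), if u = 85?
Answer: 22/953253 ≈ 2.3079e-5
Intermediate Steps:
1/(O + (u + (57/(-66))*159)) = 1/(43382 + (85 + (57/(-66))*159)) = 1/(43382 + (85 + (57*(-1/66))*159)) = 1/(43382 + (85 - 19/22*159)) = 1/(43382 + (85 - 3021/22)) = 1/(43382 - 1151/22) = 1/(953253/22) = 22/953253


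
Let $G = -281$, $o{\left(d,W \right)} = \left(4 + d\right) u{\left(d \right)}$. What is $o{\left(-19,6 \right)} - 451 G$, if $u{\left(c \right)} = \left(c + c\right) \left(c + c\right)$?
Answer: $105071$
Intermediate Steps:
$u{\left(c \right)} = 4 c^{2}$ ($u{\left(c \right)} = 2 c 2 c = 4 c^{2}$)
$o{\left(d,W \right)} = 4 d^{2} \left(4 + d\right)$ ($o{\left(d,W \right)} = \left(4 + d\right) 4 d^{2} = 4 d^{2} \left(4 + d\right)$)
$o{\left(-19,6 \right)} - 451 G = 4 \left(-19\right)^{2} \left(4 - 19\right) - -126731 = 4 \cdot 361 \left(-15\right) + 126731 = -21660 + 126731 = 105071$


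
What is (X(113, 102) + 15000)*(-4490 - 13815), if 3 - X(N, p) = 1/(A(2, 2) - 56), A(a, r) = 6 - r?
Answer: -14280773885/52 ≈ -2.7463e+8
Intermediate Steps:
X(N, p) = 157/52 (X(N, p) = 3 - 1/((6 - 1*2) - 56) = 3 - 1/((6 - 2) - 56) = 3 - 1/(4 - 56) = 3 - 1/(-52) = 3 - 1*(-1/52) = 3 + 1/52 = 157/52)
(X(113, 102) + 15000)*(-4490 - 13815) = (157/52 + 15000)*(-4490 - 13815) = (780157/52)*(-18305) = -14280773885/52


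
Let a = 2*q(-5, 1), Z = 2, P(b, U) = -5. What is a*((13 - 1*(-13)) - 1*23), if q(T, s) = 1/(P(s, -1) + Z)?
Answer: -2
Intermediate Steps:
q(T, s) = -⅓ (q(T, s) = 1/(-5 + 2) = 1/(-3) = -⅓)
a = -⅔ (a = 2*(-⅓) = -⅔ ≈ -0.66667)
a*((13 - 1*(-13)) - 1*23) = -2*((13 - 1*(-13)) - 1*23)/3 = -2*((13 + 13) - 23)/3 = -2*(26 - 23)/3 = -⅔*3 = -2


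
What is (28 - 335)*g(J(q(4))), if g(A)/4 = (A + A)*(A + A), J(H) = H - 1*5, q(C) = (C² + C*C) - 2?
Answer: -3070000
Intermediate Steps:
q(C) = -2 + 2*C² (q(C) = (C² + C²) - 2 = 2*C² - 2 = -2 + 2*C²)
J(H) = -5 + H (J(H) = H - 5 = -5 + H)
g(A) = 16*A² (g(A) = 4*((A + A)*(A + A)) = 4*((2*A)*(2*A)) = 4*(4*A²) = 16*A²)
(28 - 335)*g(J(q(4))) = (28 - 335)*(16*(-5 + (-2 + 2*4²))²) = -4912*(-5 + (-2 + 2*16))² = -4912*(-5 + (-2 + 32))² = -4912*(-5 + 30)² = -4912*25² = -4912*625 = -307*10000 = -3070000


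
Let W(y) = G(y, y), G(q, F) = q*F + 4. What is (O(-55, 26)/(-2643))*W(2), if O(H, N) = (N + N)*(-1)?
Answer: 416/2643 ≈ 0.15740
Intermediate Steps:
O(H, N) = -2*N (O(H, N) = (2*N)*(-1) = -2*N)
G(q, F) = 4 + F*q (G(q, F) = F*q + 4 = 4 + F*q)
W(y) = 4 + y**2 (W(y) = 4 + y*y = 4 + y**2)
(O(-55, 26)/(-2643))*W(2) = (-2*26/(-2643))*(4 + 2**2) = (-52*(-1/2643))*(4 + 4) = (52/2643)*8 = 416/2643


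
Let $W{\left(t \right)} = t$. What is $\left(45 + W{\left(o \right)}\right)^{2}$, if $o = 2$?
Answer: $2209$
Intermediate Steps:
$\left(45 + W{\left(o \right)}\right)^{2} = \left(45 + 2\right)^{2} = 47^{2} = 2209$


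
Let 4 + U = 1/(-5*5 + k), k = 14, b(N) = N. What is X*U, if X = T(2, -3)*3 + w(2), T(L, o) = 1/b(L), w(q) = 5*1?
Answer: -585/22 ≈ -26.591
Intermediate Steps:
w(q) = 5
T(L, o) = 1/L
U = -45/11 (U = -4 + 1/(-5*5 + 14) = -4 + 1/(-25 + 14) = -4 + 1/(-11) = -4 - 1/11 = -45/11 ≈ -4.0909)
X = 13/2 (X = 3/2 + 5 = 13/2 ≈ 6.5000)
X*U = (13/2)*(-45/11) = -585/22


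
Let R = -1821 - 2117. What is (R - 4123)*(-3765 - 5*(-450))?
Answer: 12212415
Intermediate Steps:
R = -3938
(R - 4123)*(-3765 - 5*(-450)) = (-3938 - 4123)*(-3765 - 5*(-450)) = -8061*(-3765 + 2250) = -8061*(-1515) = 12212415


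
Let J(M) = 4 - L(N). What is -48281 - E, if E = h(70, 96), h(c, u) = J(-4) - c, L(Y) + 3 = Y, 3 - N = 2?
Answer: -48217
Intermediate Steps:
N = 1 (N = 3 - 1*2 = 3 - 2 = 1)
L(Y) = -3 + Y
J(M) = 6 (J(M) = 4 - (-3 + 1) = 4 - 1*(-2) = 4 + 2 = 6)
h(c, u) = 6 - c
E = -64 (E = 6 - 1*70 = 6 - 70 = -64)
-48281 - E = -48281 - 1*(-64) = -48281 + 64 = -48217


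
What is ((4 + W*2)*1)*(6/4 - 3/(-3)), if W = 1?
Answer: 15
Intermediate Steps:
((4 + W*2)*1)*(6/4 - 3/(-3)) = ((4 + 1*2)*1)*(6/4 - 3/(-3)) = ((4 + 2)*1)*(6*(1/4) - 3*(-1/3)) = (6*1)*(3/2 + 1) = 6*(5/2) = 15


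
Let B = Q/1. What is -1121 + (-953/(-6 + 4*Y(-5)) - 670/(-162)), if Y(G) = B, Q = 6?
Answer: -189509/162 ≈ -1169.8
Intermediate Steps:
B = 6 (B = 6/1 = 6*1 = 6)
Y(G) = 6
-1121 + (-953/(-6 + 4*Y(-5)) - 670/(-162)) = -1121 + (-953/(-6 + 4*6) - 670/(-162)) = -1121 + (-953/(-6 + 24) - 670*(-1/162)) = -1121 + (-953/18 + 335/81) = -1121 - 7907/162 = -189509/162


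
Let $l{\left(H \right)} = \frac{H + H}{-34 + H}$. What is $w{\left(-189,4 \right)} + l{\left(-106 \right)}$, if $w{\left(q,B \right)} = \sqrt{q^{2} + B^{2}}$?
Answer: $\frac{53}{35} + \sqrt{35737} \approx 190.56$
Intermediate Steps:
$w{\left(q,B \right)} = \sqrt{B^{2} + q^{2}}$
$l{\left(H \right)} = \frac{2 H}{-34 + H}$
$w{\left(-189,4 \right)} + l{\left(-106 \right)} = \sqrt{4^{2} + \left(-189\right)^{2}} + 2 \left(-106\right) \frac{1}{-34 - 106} = \sqrt{16 + 35721} + 2 \left(-106\right) \frac{1}{-140} = \sqrt{35737} + 2 \left(-106\right) \left(- \frac{1}{140}\right) = \sqrt{35737} + \frac{53}{35} = \frac{53}{35} + \sqrt{35737}$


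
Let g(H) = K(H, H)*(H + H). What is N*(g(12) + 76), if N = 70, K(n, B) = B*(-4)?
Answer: -75320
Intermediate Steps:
K(n, B) = -4*B
g(H) = -8*H**2 (g(H) = (-4*H)*(H + H) = (-4*H)*(2*H) = -8*H**2)
N*(g(12) + 76) = 70*(-8*12**2 + 76) = 70*(-8*144 + 76) = 70*(-1152 + 76) = 70*(-1076) = -75320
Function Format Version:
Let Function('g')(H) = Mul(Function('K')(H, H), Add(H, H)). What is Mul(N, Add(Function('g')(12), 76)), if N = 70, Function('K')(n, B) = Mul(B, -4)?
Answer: -75320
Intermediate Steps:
Function('K')(n, B) = Mul(-4, B)
Function('g')(H) = Mul(-8, Pow(H, 2)) (Function('g')(H) = Mul(Mul(-4, H), Add(H, H)) = Mul(Mul(-4, H), Mul(2, H)) = Mul(-8, Pow(H, 2)))
Mul(N, Add(Function('g')(12), 76)) = Mul(70, Add(Mul(-8, Pow(12, 2)), 76)) = Mul(70, Add(Mul(-8, 144), 76)) = Mul(70, Add(-1152, 76)) = Mul(70, -1076) = -75320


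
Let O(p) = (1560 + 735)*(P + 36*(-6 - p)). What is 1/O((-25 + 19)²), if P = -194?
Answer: -1/3915270 ≈ -2.5541e-7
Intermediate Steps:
O(p) = -940950 - 82620*p (O(p) = (1560 + 735)*(-194 + 36*(-6 - p)) = 2295*(-194 + (-216 - 36*p)) = 2295*(-410 - 36*p) = -940950 - 82620*p)
1/O((-25 + 19)²) = 1/(-940950 - 82620*(-25 + 19)²) = 1/(-940950 - 82620*(-6)²) = 1/(-940950 - 82620*36) = 1/(-940950 - 2974320) = 1/(-3915270) = -1/3915270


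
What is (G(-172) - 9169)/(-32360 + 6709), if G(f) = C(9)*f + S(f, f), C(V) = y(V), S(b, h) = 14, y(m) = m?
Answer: 10703/25651 ≈ 0.41725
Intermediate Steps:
C(V) = V
G(f) = 14 + 9*f (G(f) = 9*f + 14 = 14 + 9*f)
(G(-172) - 9169)/(-32360 + 6709) = ((14 + 9*(-172)) - 9169)/(-32360 + 6709) = ((14 - 1548) - 9169)/(-25651) = (-1534 - 9169)*(-1/25651) = -10703*(-1/25651) = 10703/25651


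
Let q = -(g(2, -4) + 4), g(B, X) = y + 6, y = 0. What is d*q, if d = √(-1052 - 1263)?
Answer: -10*I*√2315 ≈ -481.14*I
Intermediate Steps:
g(B, X) = 6 (g(B, X) = 0 + 6 = 6)
d = I*√2315 (d = √(-2315) = I*√2315 ≈ 48.114*I)
q = -10 (q = -(6 + 4) = -1*10 = -10)
d*q = (I*√2315)*(-10) = -10*I*√2315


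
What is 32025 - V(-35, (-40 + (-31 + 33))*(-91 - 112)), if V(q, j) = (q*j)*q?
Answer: -9417625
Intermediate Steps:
V(q, j) = j*q**2 (V(q, j) = (j*q)*q = j*q**2)
32025 - V(-35, (-40 + (-31 + 33))*(-91 - 112)) = 32025 - (-40 + (-31 + 33))*(-91 - 112)*(-35)**2 = 32025 - (-40 + 2)*(-203)*1225 = 32025 - (-38*(-203))*1225 = 32025 - 7714*1225 = 32025 - 1*9449650 = 32025 - 9449650 = -9417625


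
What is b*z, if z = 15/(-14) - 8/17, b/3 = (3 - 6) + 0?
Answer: 3303/238 ≈ 13.878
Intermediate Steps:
b = -9 (b = 3*((3 - 6) + 0) = 3*(-3 + 0) = 3*(-3) = -9)
z = -367/238 (z = 15*(-1/14) - 8*1/17 = -15/14 - 8/17 = -367/238 ≈ -1.5420)
b*z = -9*(-367/238) = 3303/238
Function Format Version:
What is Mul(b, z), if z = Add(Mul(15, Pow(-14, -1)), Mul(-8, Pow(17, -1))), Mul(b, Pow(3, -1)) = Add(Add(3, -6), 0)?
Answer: Rational(3303, 238) ≈ 13.878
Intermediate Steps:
b = -9 (b = Mul(3, Add(Add(3, -6), 0)) = Mul(3, Add(-3, 0)) = Mul(3, -3) = -9)
z = Rational(-367, 238) (z = Add(Mul(15, Rational(-1, 14)), Mul(-8, Rational(1, 17))) = Add(Rational(-15, 14), Rational(-8, 17)) = Rational(-367, 238) ≈ -1.5420)
Mul(b, z) = Mul(-9, Rational(-367, 238)) = Rational(3303, 238)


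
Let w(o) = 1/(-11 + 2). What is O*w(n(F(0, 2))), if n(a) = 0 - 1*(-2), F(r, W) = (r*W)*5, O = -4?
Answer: 4/9 ≈ 0.44444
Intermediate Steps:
F(r, W) = 5*W*r (F(r, W) = (W*r)*5 = 5*W*r)
n(a) = 2 (n(a) = 0 + 2 = 2)
w(o) = -⅑ (w(o) = 1/(-9) = -⅑)
O*w(n(F(0, 2))) = -4*(-⅑) = 4/9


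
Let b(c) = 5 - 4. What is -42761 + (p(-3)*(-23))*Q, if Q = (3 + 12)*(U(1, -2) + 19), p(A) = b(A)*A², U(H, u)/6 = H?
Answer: -120386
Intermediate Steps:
b(c) = 1
U(H, u) = 6*H
p(A) = A² (p(A) = 1*A² = A²)
Q = 375 (Q = (3 + 12)*(6*1 + 19) = 15*(6 + 19) = 15*25 = 375)
-42761 + (p(-3)*(-23))*Q = -42761 + ((-3)²*(-23))*375 = -42761 + (9*(-23))*375 = -42761 - 207*375 = -42761 - 77625 = -120386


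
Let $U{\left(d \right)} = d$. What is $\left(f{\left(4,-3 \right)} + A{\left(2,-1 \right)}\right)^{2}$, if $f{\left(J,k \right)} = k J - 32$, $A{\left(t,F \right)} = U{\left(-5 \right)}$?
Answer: $2401$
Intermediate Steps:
$A{\left(t,F \right)} = -5$
$f{\left(J,k \right)} = -32 + J k$ ($f{\left(J,k \right)} = J k - 32 = -32 + J k$)
$\left(f{\left(4,-3 \right)} + A{\left(2,-1 \right)}\right)^{2} = \left(\left(-32 + 4 \left(-3\right)\right) - 5\right)^{2} = \left(\left(-32 - 12\right) - 5\right)^{2} = \left(-44 - 5\right)^{2} = \left(-49\right)^{2} = 2401$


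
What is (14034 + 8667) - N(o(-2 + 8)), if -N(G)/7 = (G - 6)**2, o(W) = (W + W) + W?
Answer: 23709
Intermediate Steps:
o(W) = 3*W (o(W) = 2*W + W = 3*W)
N(G) = -7*(-6 + G)**2 (N(G) = -7*(G - 6)**2 = -7*(-6 + G)**2)
(14034 + 8667) - N(o(-2 + 8)) = (14034 + 8667) - (-7)*(-6 + 3*(-2 + 8))**2 = 22701 - (-7)*(-6 + 3*6)**2 = 22701 - (-7)*(-6 + 18)**2 = 22701 - (-7)*12**2 = 22701 - (-7)*144 = 22701 - 1*(-1008) = 22701 + 1008 = 23709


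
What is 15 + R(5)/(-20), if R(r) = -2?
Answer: 151/10 ≈ 15.100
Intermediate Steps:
15 + R(5)/(-20) = 15 - 2/(-20) = 15 - 1/20*(-2) = 15 + 1/10 = 151/10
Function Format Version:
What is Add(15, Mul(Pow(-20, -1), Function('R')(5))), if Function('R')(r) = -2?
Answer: Rational(151, 10) ≈ 15.100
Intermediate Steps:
Add(15, Mul(Pow(-20, -1), Function('R')(5))) = Add(15, Mul(Pow(-20, -1), -2)) = Add(15, Mul(Rational(-1, 20), -2)) = Add(15, Rational(1, 10)) = Rational(151, 10)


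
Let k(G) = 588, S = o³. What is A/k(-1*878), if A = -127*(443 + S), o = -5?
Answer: -6731/98 ≈ -68.684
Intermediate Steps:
S = -125 (S = (-5)³ = -125)
A = -40386 (A = -127*(443 - 125) = -127*318 = -40386)
A/k(-1*878) = -40386/588 = -40386*1/588 = -6731/98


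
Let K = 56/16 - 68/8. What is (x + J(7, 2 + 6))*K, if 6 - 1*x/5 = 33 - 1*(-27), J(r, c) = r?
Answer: 1315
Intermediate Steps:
K = -5 (K = 56*(1/16) - 68*⅛ = 7/2 - 17/2 = -5)
x = -270 (x = 30 - 5*(33 - 1*(-27)) = 30 - 5*(33 + 27) = 30 - 5*60 = 30 - 300 = -270)
(x + J(7, 2 + 6))*K = (-270 + 7)*(-5) = -263*(-5) = 1315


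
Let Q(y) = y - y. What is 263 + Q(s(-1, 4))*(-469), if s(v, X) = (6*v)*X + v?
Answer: 263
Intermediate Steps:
s(v, X) = v + 6*X*v (s(v, X) = 6*X*v + v = v + 6*X*v)
Q(y) = 0
263 + Q(s(-1, 4))*(-469) = 263 + 0*(-469) = 263 + 0 = 263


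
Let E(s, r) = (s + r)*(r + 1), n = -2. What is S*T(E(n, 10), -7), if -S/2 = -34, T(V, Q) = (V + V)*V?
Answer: 1053184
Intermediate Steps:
E(s, r) = (1 + r)*(r + s) (E(s, r) = (r + s)*(1 + r) = (1 + r)*(r + s))
T(V, Q) = 2*V² (T(V, Q) = (2*V)*V = 2*V²)
S = 68 (S = -2*(-34) = 68)
S*T(E(n, 10), -7) = 68*(2*(10 - 2 + 10² + 10*(-2))²) = 68*(2*(10 - 2 + 100 - 20)²) = 68*(2*88²) = 68*(2*7744) = 68*15488 = 1053184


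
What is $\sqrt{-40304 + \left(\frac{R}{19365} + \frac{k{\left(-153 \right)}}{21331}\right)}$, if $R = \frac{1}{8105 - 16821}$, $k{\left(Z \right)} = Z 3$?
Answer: $\frac{i \sqrt{130611154381484015104409098635}}{1800180043770} \approx 200.76 i$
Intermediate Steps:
$k{\left(Z \right)} = 3 Z$
$R = - \frac{1}{8716}$ ($R = \frac{1}{-8716} = - \frac{1}{8716} \approx -0.00011473$)
$\sqrt{-40304 + \left(\frac{R}{19365} + \frac{k{\left(-153 \right)}}{21331}\right)} = \sqrt{-40304 + \left(- \frac{1}{8716 \cdot 19365} + \frac{3 \left(-153\right)}{21331}\right)} = \sqrt{-40304 - \frac{77472492391}{3600360087540}} = \sqrt{- \frac{145108990440704551}{3600360087540}} = \frac{i \sqrt{130611154381484015104409098635}}{1800180043770}$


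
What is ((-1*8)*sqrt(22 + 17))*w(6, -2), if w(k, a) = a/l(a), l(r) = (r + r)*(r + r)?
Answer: sqrt(39) ≈ 6.2450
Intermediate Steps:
l(r) = 4*r**2 (l(r) = (2*r)*(2*r) = 4*r**2)
w(k, a) = 1/(4*a) (w(k, a) = a/((4*a**2)) = a*(1/(4*a**2)) = 1/(4*a))
((-1*8)*sqrt(22 + 17))*w(6, -2) = ((-1*8)*sqrt(22 + 17))*((1/4)/(-2)) = (-8*sqrt(39))*((1/4)*(-1/2)) = -8*sqrt(39)*(-1/8) = sqrt(39)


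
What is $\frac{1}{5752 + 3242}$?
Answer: $\frac{1}{8994} \approx 0.00011119$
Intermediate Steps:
$\frac{1}{5752 + 3242} = \frac{1}{8994}$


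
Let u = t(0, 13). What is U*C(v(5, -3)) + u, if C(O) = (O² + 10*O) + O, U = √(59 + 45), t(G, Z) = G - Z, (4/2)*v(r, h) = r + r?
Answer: -13 + 160*√26 ≈ 802.84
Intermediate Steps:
v(r, h) = r (v(r, h) = (r + r)/2 = (2*r)/2 = r)
u = -13 (u = 0 - 1*13 = 0 - 13 = -13)
U = 2*√26 (U = √104 = 2*√26 ≈ 10.198)
C(O) = O² + 11*O
U*C(v(5, -3)) + u = (2*√26)*(5*(11 + 5)) - 13 = (2*√26)*(5*16) - 13 = (2*√26)*80 - 13 = 160*√26 - 13 = -13 + 160*√26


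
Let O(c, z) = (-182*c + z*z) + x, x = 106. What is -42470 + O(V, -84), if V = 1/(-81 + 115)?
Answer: -600327/17 ≈ -35313.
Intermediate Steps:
V = 1/34 ≈ 0.029412
O(c, z) = 106 + z**2 - 182*c (O(c, z) = (-182*c + z*z) + 106 = (-182*c + z**2) + 106 = (z**2 - 182*c) + 106 = 106 + z**2 - 182*c)
-42470 + O(V, -84) = -42470 + (106 + (-84)**2 - 182*1/34) = -42470 + (106 + 7056 - 91/17) = -42470 + 121663/17 = -600327/17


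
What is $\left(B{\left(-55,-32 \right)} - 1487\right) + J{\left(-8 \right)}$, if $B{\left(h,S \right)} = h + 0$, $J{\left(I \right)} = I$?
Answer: $-1550$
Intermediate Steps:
$B{\left(h,S \right)} = h$
$\left(B{\left(-55,-32 \right)} - 1487\right) + J{\left(-8 \right)} = \left(-55 - 1487\right) - 8 = -1542 - 8 = -1550$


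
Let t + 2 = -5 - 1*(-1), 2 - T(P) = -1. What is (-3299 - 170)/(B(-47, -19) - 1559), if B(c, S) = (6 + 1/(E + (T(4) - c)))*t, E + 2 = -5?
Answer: 149167/68591 ≈ 2.1747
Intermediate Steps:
E = -7 (E = -2 - 5 = -7)
T(P) = 3 (T(P) = 2 - 1*(-1) = 2 + 1 = 3)
t = -6 (t = -2 + (-5 - 1*(-1)) = -2 + (-5 + 1) = -2 - 4 = -6)
B(c, S) = -36 - 6/(-4 - c) (B(c, S) = (6 + 1/(-7 + (3 - c)))*(-6) = (6 + 1/(-4 - c))*(-6) = -36 - 6/(-4 - c))
(-3299 - 170)/(B(-47, -19) - 1559) = (-3299 - 170)/(6*(-23 - 6*(-47))/(4 - 47) - 1559) = -3469/(6*(-23 + 282)/(-43) - 1559) = -3469/(6*(-1/43)*259 - 1559) = -3469/(-1554/43 - 1559) = -3469/(-68591/43) = -3469*(-43/68591) = 149167/68591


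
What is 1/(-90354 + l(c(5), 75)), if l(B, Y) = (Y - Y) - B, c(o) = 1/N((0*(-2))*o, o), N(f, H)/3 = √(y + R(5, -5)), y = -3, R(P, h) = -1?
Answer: -3252744/293898431377 - 6*I/293898431377 ≈ -1.1068e-5 - 2.0415e-11*I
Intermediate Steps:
N(f, H) = 6*I (N(f, H) = 3*√(-3 - 1) = 3*√(-4) = 3*(2*I) = 6*I)
c(o) = -I/6 (c(o) = 1/(6*I) = -I/6)
l(B, Y) = -B (l(B, Y) = 0 - B = -B)
1/(-90354 + l(c(5), 75)) = 1/(-90354 - (-1)*I/6) = 1/(-90354 + I/6) = 36*(-90354 - I/6)/293898431377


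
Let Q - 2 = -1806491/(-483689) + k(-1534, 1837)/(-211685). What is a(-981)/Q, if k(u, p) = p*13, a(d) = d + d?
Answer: -100444301551665/287817741128 ≈ -348.99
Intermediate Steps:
a(d) = 2*d
k(u, p) = 13*p
Q = 575635482256/102389705965 (Q = 2 + (-1806491/(-483689) + (13*1837)/(-211685)) = 2 + (-1806491*(-1/483689) + 23881*(-1/211685)) = 2 + (1806491/483689 - 23881/211685) = 2 + 370856070326/102389705965 = 575635482256/102389705965 ≈ 5.6220)
a(-981)/Q = (2*(-981))/(575635482256/102389705965) = -1962*102389705965/575635482256 = -100444301551665/287817741128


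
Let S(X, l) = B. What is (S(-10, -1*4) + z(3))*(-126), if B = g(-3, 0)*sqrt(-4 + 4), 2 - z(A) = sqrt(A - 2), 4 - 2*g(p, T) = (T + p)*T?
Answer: -126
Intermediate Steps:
g(p, T) = 2 - T*(T + p)/2 (g(p, T) = 2 - (T + p)*T/2 = 2 - T*(T + p)/2)
z(A) = 2 - sqrt(-2 + A) (z(A) = 2 - sqrt(A - 2) = 2 - sqrt(-2 + A))
B = 0 (B = (2 - 1/2*0**2 - 1/2*0*(-3))*sqrt(-4 + 4) = (2 - 1/2*0 + 0)*sqrt(0) = (2 + 0 + 0)*0 = 2*0 = 0)
S(X, l) = 0
(S(-10, -1*4) + z(3))*(-126) = (0 + (2 - sqrt(-2 + 3)))*(-126) = (0 + (2 - sqrt(1)))*(-126) = (0 + (2 - 1*1))*(-126) = (0 + (2 - 1))*(-126) = (0 + 1)*(-126) = 1*(-126) = -126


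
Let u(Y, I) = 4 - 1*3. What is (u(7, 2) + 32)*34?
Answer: 1122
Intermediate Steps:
u(Y, I) = 1 (u(Y, I) = 4 - 3 = 1)
(u(7, 2) + 32)*34 = (1 + 32)*34 = 33*34 = 1122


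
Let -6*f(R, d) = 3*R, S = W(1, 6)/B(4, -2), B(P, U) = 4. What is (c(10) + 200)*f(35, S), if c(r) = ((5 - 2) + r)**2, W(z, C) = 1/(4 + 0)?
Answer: -12915/2 ≈ -6457.5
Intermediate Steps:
W(z, C) = 1/4
S = 1/16 (S = (1/4)/4 = (1/4)*(1/4) = 1/16 ≈ 0.062500)
f(R, d) = -R/2
c(r) = (3 + r)**2
(c(10) + 200)*f(35, S) = ((3 + 10)**2 + 200)*(-1/2*35) = (13**2 + 200)*(-35/2) = (169 + 200)*(-35/2) = 369*(-35/2) = -12915/2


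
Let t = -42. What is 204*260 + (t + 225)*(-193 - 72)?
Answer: 4545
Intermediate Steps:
204*260 + (t + 225)*(-193 - 72) = 204*260 + (-42 + 225)*(-193 - 72) = 53040 + 183*(-265) = 53040 - 48495 = 4545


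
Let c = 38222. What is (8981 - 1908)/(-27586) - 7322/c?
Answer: -236164449/527196046 ≈ -0.44796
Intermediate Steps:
(8981 - 1908)/(-27586) - 7322/c = (8981 - 1908)/(-27586) - 7322/38222 = 7073*(-1/27586) - 7322*1/38222 = -7073/27586 - 3661/19111 = -236164449/527196046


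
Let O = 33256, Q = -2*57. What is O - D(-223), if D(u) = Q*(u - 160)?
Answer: -10406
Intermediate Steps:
Q = -114
D(u) = 18240 - 114*u (D(u) = -114*(u - 160) = -114*(-160 + u) = 18240 - 114*u)
O - D(-223) = 33256 - (18240 - 114*(-223)) = 33256 - (18240 + 25422) = 33256 - 1*43662 = 33256 - 43662 = -10406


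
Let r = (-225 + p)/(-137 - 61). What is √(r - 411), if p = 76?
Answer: I*√1787038/66 ≈ 20.255*I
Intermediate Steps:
r = 149/198 (r = (-225 + 76)/(-137 - 61) = -149/(-198) = -149*(-1/198) = 149/198 ≈ 0.75253)
√(r - 411) = √(149/198 - 411) = √(-81229/198) = I*√1787038/66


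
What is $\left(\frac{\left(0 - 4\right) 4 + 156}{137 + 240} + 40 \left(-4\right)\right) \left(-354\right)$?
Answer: $\frac{21303720}{377} \approx 56509.0$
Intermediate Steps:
$\left(\frac{\left(0 - 4\right) 4 + 156}{137 + 240} + 40 \left(-4\right)\right) \left(-354\right) = \left(\frac{\left(-4\right) 4 + 156}{377} - 160\right) \left(-354\right) = \left(\left(-16 + 156\right) \frac{1}{377} - 160\right) \left(-354\right) = \left(140 \cdot \frac{1}{377} - 160\right) \left(-354\right) = \left(\frac{140}{377} - 160\right) \left(-354\right) = \left(- \frac{60180}{377}\right) \left(-354\right) = \frac{21303720}{377}$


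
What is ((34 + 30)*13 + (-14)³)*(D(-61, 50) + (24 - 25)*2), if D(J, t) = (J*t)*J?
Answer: -355723776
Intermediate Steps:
D(J, t) = t*J²
((34 + 30)*13 + (-14)³)*(D(-61, 50) + (24 - 25)*2) = ((34 + 30)*13 + (-14)³)*(50*(-61)² + (24 - 25)*2) = (64*13 - 2744)*(50*3721 - 1*2) = (832 - 2744)*(186050 - 2) = -1912*186048 = -355723776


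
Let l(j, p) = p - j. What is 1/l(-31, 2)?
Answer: 1/33 ≈ 0.030303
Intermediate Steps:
1/l(-31, 2) = 1/(2 - 1*(-31)) = 1/(2 + 31) = 1/33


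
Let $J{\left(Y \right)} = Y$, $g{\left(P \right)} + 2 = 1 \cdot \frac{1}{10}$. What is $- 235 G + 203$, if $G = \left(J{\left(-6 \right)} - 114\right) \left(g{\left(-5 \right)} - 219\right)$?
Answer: $-6229177$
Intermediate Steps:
$g{\left(P \right)} = - \frac{19}{10}$ ($g{\left(P \right)} = -2 + 1 \cdot \frac{1}{10} = -2 + \frac{1}{10} = - \frac{19}{10}$)
$G = 26508$ ($G = \left(-6 - 114\right) \left(- \frac{19}{10} - 219\right) = \left(-120\right) \left(- \frac{2209}{10}\right) = 26508$)
$- 235 G + 203 = \left(-235\right) 26508 + 203 = -6229380 + 203 = -6229177$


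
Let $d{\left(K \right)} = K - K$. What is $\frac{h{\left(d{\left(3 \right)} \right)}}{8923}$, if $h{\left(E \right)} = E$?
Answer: $0$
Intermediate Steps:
$d{\left(K \right)} = 0$
$\frac{h{\left(d{\left(3 \right)} \right)}}{8923} = \frac{0}{8923} = 0 \cdot \frac{1}{8923} = 0$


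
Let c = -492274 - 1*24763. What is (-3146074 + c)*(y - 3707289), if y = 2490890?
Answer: 4455804557289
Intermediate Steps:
c = -517037 (c = -492274 - 24763 = -517037)
(-3146074 + c)*(y - 3707289) = (-3146074 - 517037)*(2490890 - 3707289) = -3663111*(-1216399) = 4455804557289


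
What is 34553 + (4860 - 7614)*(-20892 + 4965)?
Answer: 43897511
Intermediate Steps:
34553 + (4860 - 7614)*(-20892 + 4965) = 34553 - 2754*(-15927) = 34553 + 43862958 = 43897511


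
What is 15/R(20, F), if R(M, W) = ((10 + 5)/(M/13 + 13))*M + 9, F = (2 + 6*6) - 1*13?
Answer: 945/1867 ≈ 0.50616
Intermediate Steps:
F = 25 (F = (2 + 36) - 13 = 38 - 13 = 25)
R(M, W) = 9 + 15*M/(13 + M/13) (R(M, W) = (15/(M*(1/13) + 13))*M + 9 = (15/(M/13 + 13))*M + 9 = (15/(13 + M/13))*M + 9 = 15*M/(13 + M/13) + 9 = 9 + 15*M/(13 + M/13))
15/R(20, F) = 15/((3*(507 + 68*20)/(169 + 20))) = 15/((3*(507 + 1360)/189)) = 15/((3*(1/189)*1867)) = 15/(1867/63) = 15*(63/1867) = 945/1867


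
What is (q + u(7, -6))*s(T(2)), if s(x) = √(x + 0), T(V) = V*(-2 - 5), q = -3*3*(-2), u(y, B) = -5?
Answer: 13*I*√14 ≈ 48.642*I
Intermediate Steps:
q = 18 (q = -9*(-2) = 18)
T(V) = -7*V (T(V) = V*(-7) = -7*V)
s(x) = √x
(q + u(7, -6))*s(T(2)) = (18 - 5)*√(-7*2) = 13*√(-14) = 13*(I*√14) = 13*I*√14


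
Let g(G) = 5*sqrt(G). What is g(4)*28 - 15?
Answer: 265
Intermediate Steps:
g(4)*28 - 15 = (5*sqrt(4))*28 - 15 = (5*2)*28 - 15 = 10*28 - 15 = 280 - 15 = 265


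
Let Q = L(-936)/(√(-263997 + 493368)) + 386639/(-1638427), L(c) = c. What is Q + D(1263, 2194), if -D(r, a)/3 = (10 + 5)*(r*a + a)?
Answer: -204467039092079/1638427 - 312*√229371/76457 ≈ -1.2479e+8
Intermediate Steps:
D(r, a) = -45*a - 45*a*r (D(r, a) = -3*(10 + 5)*(r*a + a) = -45*(a*r + a) = -45*(a + a*r) = -3*(15*a + 15*a*r) = -45*a - 45*a*r)
Q = -386639/1638427 - 312*√229371/76457 (Q = -936/√(-263997 + 493368) + 386639/(-1638427) = -936*√229371/229371 + 386639*(-1/1638427) = -312*√229371/76457 - 386639/1638427 = -386639/1638427 - 312*√229371/76457 ≈ -2.1903)
Q + D(1263, 2194) = (-386639/1638427 - 312*√229371/76457) - 45*2194*(1 + 1263) = (-386639/1638427 - 312*√229371/76457) - 45*2194*1264 = (-386639/1638427 - 312*√229371/76457) - 124794720 = -204467039092079/1638427 - 312*√229371/76457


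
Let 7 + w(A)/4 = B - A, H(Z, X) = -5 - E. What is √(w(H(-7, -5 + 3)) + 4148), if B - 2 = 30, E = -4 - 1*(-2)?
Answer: 2*√1065 ≈ 65.269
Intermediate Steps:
E = -2 (E = -4 + 2 = -2)
B = 32 (B = 2 + 30 = 32)
H(Z, X) = -3 (H(Z, X) = -5 - 1*(-2) = -5 + 2 = -3)
w(A) = 100 - 4*A (w(A) = -28 + 4*(32 - A) = -28 + (128 - 4*A) = 100 - 4*A)
√(w(H(-7, -5 + 3)) + 4148) = √((100 - 4*(-3)) + 4148) = √((100 + 12) + 4148) = √(112 + 4148) = √4260 = 2*√1065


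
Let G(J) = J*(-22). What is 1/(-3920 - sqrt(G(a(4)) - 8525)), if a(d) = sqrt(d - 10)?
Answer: -1/(3920 + sqrt(11)*sqrt(-775 - 2*I*sqrt(6))) ≈ -0.00025494 - 6.0044e-6*I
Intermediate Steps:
a(d) = sqrt(-10 + d)
G(J) = -22*J
1/(-3920 - sqrt(G(a(4)) - 8525)) = 1/(-3920 - sqrt(-22*sqrt(-10 + 4) - 8525)) = 1/(-3920 - sqrt(-22*I*sqrt(6) - 8525)) = 1/(-3920 - sqrt(-8525 - 22*I*sqrt(6)))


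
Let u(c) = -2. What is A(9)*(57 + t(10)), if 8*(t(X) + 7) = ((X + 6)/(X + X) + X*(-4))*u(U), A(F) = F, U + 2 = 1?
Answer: 2691/5 ≈ 538.20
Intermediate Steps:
U = -1 (U = -2 + 1 = -1)
t(X) = -7 + X - (6 + X)/(8*X) (t(X) = -7 + (((X + 6)/(X + X) + X*(-4))*(-2))/8 = -7 + (((6 + X)/((2*X)) - 4*X)*(-2))/8 = -7 + (((6 + X)*(1/(2*X)) - 4*X)*(-2))/8 = -7 + (((6 + X)/(2*X) - 4*X)*(-2))/8 = -7 + ((-4*X + (6 + X)/(2*X))*(-2))/8 = -7 + (8*X - (6 + X)/X)/8 = -7 + (X - (6 + X)/(8*X)) = -7 + X - (6 + X)/(8*X))
A(9)*(57 + t(10)) = 9*(57 + (-57/8 + 10 - ¾/10)) = 9*(57 + (-57/8 + 10 - ¾*⅒)) = 9*(57 + (-57/8 + 10 - 3/40)) = 9*(57 + 14/5) = 9*(299/5) = 2691/5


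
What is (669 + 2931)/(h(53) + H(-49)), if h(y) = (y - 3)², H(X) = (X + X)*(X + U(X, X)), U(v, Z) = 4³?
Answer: 360/103 ≈ 3.4951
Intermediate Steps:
U(v, Z) = 64
H(X) = 2*X*(64 + X) (H(X) = (X + X)*(X + 64) = (2*X)*(64 + X) = 2*X*(64 + X))
h(y) = (-3 + y)²
(669 + 2931)/(h(53) + H(-49)) = (669 + 2931)/((-3 + 53)² + 2*(-49)*(64 - 49)) = 3600/(50² + 2*(-49)*15) = 3600/(2500 - 1470) = 3600/1030 = 3600*(1/1030) = 360/103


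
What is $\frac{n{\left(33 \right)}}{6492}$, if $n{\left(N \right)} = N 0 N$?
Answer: $0$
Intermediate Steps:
$n{\left(N \right)} = 0$ ($n{\left(N \right)} = 0 N = 0$)
$\frac{n{\left(33 \right)}}{6492} = \frac{0}{6492} = 0 \cdot \frac{1}{6492} = 0$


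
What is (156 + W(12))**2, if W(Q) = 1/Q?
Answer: 3508129/144 ≈ 24362.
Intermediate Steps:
(156 + W(12))**2 = (156 + 1/12)**2 = (1873/12)**2 = 3508129/144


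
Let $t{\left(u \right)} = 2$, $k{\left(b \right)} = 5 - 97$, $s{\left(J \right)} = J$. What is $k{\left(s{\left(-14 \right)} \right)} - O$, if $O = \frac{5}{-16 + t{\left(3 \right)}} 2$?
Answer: $- \frac{639}{7} \approx -91.286$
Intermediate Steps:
$k{\left(b \right)} = -92$ ($k{\left(b \right)} = 5 - 97 = -92$)
$O = - \frac{5}{7}$ ($O = \frac{5}{-16 + 2} \cdot 2 = \frac{5}{-14} \cdot 2 = 5 \left(- \frac{1}{14}\right) 2 = \left(- \frac{5}{14}\right) 2 = - \frac{5}{7} \approx -0.71429$)
$k{\left(s{\left(-14 \right)} \right)} - O = -92 - - \frac{5}{7} = -92 + \frac{5}{7} = - \frac{639}{7}$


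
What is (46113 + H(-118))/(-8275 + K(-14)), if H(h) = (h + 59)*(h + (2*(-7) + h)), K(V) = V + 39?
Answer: -5533/750 ≈ -7.3773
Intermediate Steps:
K(V) = 39 + V
H(h) = (-14 + 2*h)*(59 + h) (H(h) = (59 + h)*(h + (-14 + h)) = (59 + h)*(-14 + 2*h) = (-14 + 2*h)*(59 + h))
(46113 + H(-118))/(-8275 + K(-14)) = (46113 + (-826 + 2*(-118)² + 104*(-118)))/(-8275 + (39 - 14)) = (46113 + (-826 + 2*13924 - 12272))/(-8275 + 25) = (46113 + (-826 + 27848 - 12272))/(-8250) = (46113 + 14750)*(-1/8250) = 60863*(-1/8250) = -5533/750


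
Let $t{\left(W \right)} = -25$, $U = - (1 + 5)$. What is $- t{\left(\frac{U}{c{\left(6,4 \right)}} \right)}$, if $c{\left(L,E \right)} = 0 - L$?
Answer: $25$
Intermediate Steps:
$U = -6$ ($U = \left(-1\right) 6 = -6$)
$c{\left(L,E \right)} = - L$
$- t{\left(\frac{U}{c{\left(6,4 \right)}} \right)} = \left(-1\right) \left(-25\right) = 25$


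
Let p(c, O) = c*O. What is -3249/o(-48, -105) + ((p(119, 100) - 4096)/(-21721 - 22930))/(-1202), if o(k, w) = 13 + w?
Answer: 87188089483/2468843092 ≈ 35.315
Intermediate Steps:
p(c, O) = O*c
-3249/o(-48, -105) + ((p(119, 100) - 4096)/(-21721 - 22930))/(-1202) = -3249/(13 - 105) + ((100*119 - 4096)/(-21721 - 22930))/(-1202) = -3249/(-92) + ((11900 - 4096)/(-44651))*(-1/1202) = -3249*(-1/92) + (7804*(-1/44651))*(-1/1202) = 3249/92 - 7804/44651*(-1/1202) = 3249/92 + 3902/26835251 = 87188089483/2468843092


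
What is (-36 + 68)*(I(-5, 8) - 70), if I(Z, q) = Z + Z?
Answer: -2560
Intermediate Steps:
I(Z, q) = 2*Z
(-36 + 68)*(I(-5, 8) - 70) = (-36 + 68)*(2*(-5) - 70) = 32*(-10 - 70) = 32*(-80) = -2560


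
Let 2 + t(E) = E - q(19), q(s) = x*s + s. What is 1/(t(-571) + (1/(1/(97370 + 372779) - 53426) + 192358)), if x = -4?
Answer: 25118180473/4818721977831117 ≈ 5.2126e-6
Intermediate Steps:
q(s) = -3*s (q(s) = -4*s + s = -3*s)
t(E) = 55 + E (t(E) = -2 + (E - (-3)*19) = -2 + (E - 1*(-57)) = -2 + (E + 57) = -2 + (57 + E) = 55 + E)
1/(t(-571) + (1/(1/(97370 + 372779) - 53426) + 192358)) = 1/((55 - 571) + (1/(1/(97370 + 372779) - 53426) + 192358)) = 1/(-516 + (1/(1/470149 - 53426) + 192358)) = 1/(-516 + (1/(-25118180473/470149) + 192358)) = 1/(-516 + (-470149/25118180473 + 192358)) = 1/(-516 + 4831682958955185/25118180473) = 1/(4818721977831117/25118180473) = 25118180473/4818721977831117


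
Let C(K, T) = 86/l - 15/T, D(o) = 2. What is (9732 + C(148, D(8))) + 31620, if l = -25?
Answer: 2067053/50 ≈ 41341.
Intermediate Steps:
C(K, T) = -86/25 - 15/T (C(K, T) = 86/(-25) - 15/T = 86*(-1/25) - 15/T = -86/25 - 15/T)
(9732 + C(148, D(8))) + 31620 = (9732 + (-86/25 - 15/2)) + 31620 = (9732 - 547/50) + 31620 = 486053/50 + 31620 = 2067053/50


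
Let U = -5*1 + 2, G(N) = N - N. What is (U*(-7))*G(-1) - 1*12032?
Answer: -12032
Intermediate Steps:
G(N) = 0
U = -3 (U = -5 + 2 = -3)
(U*(-7))*G(-1) - 1*12032 = -3*(-7)*0 - 1*12032 = 21*0 - 12032 = 0 - 12032 = -12032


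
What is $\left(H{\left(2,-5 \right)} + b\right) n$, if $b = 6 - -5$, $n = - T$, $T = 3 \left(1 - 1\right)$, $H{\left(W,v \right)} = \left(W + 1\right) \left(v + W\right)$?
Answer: $0$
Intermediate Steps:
$H{\left(W,v \right)} = \left(1 + W\right) \left(W + v\right)$
$T = 0$ ($T = 3 \cdot 0 = 0$)
$n = 0$ ($n = \left(-1\right) 0 = 0$)
$b = 11$ ($b = 6 + 5 = 11$)
$\left(H{\left(2,-5 \right)} + b\right) n = \left(\left(2 - 5 + 2^{2} + 2 \left(-5\right)\right) + 11\right) 0 = \left(\left(2 - 5 + 4 - 10\right) + 11\right) 0 = \left(-9 + 11\right) 0 = 2 \cdot 0 = 0$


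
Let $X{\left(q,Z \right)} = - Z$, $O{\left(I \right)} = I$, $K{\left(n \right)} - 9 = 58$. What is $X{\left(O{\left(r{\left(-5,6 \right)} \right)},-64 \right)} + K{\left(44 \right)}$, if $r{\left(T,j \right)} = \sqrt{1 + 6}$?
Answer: $131$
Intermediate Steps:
$r{\left(T,j \right)} = \sqrt{7}$
$K{\left(n \right)} = 67$ ($K{\left(n \right)} = 9 + 58 = 67$)
$X{\left(O{\left(r{\left(-5,6 \right)} \right)},-64 \right)} + K{\left(44 \right)} = \left(-1\right) \left(-64\right) + 67 = 64 + 67 = 131$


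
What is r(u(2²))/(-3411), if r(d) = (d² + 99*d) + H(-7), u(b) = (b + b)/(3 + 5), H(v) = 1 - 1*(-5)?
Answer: -106/3411 ≈ -0.031076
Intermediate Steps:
H(v) = 6 (H(v) = 1 + 5 = 6)
u(b) = b/4 (u(b) = (2*b)/8 = (2*b)*(⅛) = b/4)
r(d) = 6 + d² + 99*d (r(d) = (d² + 99*d) + 6 = 6 + d² + 99*d)
r(u(2²))/(-3411) = (6 + ((¼)*2²)² + 99*((¼)*2²))/(-3411) = (6 + ((¼)*4)² + 99*((¼)*4))*(-1/3411) = (6 + 1² + 99*1)*(-1/3411) = (6 + 1 + 99)*(-1/3411) = 106*(-1/3411) = -106/3411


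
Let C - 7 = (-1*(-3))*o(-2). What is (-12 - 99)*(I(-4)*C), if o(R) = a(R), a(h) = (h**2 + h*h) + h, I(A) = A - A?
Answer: 0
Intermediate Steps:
I(A) = 0
a(h) = h + 2*h**2 (a(h) = (h**2 + h**2) + h = 2*h**2 + h = h + 2*h**2)
o(R) = R*(1 + 2*R)
C = 25 (C = 7 + (-1*(-3))*(-2*(1 + 2*(-2))) = 7 + 3*(-2*(1 - 4)) = 7 + 3*(-2*(-3)) = 7 + 3*6 = 7 + 18 = 25)
(-12 - 99)*(I(-4)*C) = (-12 - 99)*(0*25) = -111*0 = 0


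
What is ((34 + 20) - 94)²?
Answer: 1600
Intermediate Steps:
((34 + 20) - 94)² = (54 - 94)² = (-40)² = 1600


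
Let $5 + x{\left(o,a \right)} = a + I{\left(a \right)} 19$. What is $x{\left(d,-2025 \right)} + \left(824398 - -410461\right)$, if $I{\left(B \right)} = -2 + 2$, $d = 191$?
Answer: $1232829$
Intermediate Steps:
$I{\left(B \right)} = 0$
$x{\left(o,a \right)} = -5 + a$ ($x{\left(o,a \right)} = -5 + \left(a + 0 \cdot 19\right) = -5 + \left(a + 0\right) = -5 + a$)
$x{\left(d,-2025 \right)} + \left(824398 - -410461\right) = \left(-5 - 2025\right) + \left(824398 - -410461\right) = -2030 + \left(824398 + 410461\right) = -2030 + 1234859 = 1232829$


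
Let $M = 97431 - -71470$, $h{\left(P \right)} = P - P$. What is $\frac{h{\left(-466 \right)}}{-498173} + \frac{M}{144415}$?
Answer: $\frac{168901}{144415} \approx 1.1696$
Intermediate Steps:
$h{\left(P \right)} = 0$
$M = 168901$ ($M = 97431 + 71470 = 168901$)
$\frac{h{\left(-466 \right)}}{-498173} + \frac{M}{144415} = \frac{0}{-498173} + \frac{168901}{144415} = 0 \left(- \frac{1}{498173}\right) + 168901 \cdot \frac{1}{144415} = 0 + \frac{168901}{144415} = \frac{168901}{144415}$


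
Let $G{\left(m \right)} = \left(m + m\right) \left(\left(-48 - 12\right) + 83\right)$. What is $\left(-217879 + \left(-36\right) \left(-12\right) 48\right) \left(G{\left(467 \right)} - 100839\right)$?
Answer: $15644677051$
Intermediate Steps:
$G{\left(m \right)} = 46 m$ ($G{\left(m \right)} = 2 m \left(\left(-48 - 12\right) + 83\right) = 2 m \left(-60 + 83\right) = 2 m 23 = 46 m$)
$\left(-217879 + \left(-36\right) \left(-12\right) 48\right) \left(G{\left(467 \right)} - 100839\right) = \left(-217879 + \left(-36\right) \left(-12\right) 48\right) \left(46 \cdot 467 - 100839\right) = \left(-217879 + 432 \cdot 48\right) \left(21482 - 100839\right) = \left(-217879 + 20736\right) \left(-79357\right) = \left(-197143\right) \left(-79357\right) = 15644677051$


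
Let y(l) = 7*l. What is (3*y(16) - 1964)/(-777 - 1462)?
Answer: 1628/2239 ≈ 0.72711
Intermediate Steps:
(3*y(16) - 1964)/(-777 - 1462) = (3*(7*16) - 1964)/(-777 - 1462) = (3*112 - 1964)/(-2239) = (336 - 1964)*(-1/2239) = -1628*(-1/2239) = 1628/2239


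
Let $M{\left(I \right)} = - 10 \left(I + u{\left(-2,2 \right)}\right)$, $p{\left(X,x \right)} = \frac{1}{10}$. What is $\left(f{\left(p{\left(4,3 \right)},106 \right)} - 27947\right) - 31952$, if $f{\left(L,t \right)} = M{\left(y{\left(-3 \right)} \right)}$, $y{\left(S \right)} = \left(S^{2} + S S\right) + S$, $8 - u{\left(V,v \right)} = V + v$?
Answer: $-60129$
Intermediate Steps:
$u{\left(V,v \right)} = 8 - V - v$ ($u{\left(V,v \right)} = 8 - \left(V + v\right) = 8 - V - v$)
$p{\left(X,x \right)} = \frac{1}{10}$
$y{\left(S \right)} = S + 2 S^{2}$ ($y{\left(S \right)} = \left(S^{2} + S^{2}\right) + S = 2 S^{2} + S = S + 2 S^{2}$)
$M{\left(I \right)} = -80 - 10 I$ ($M{\left(I \right)} = - 10 \left(I - -8\right) = - 10 \left(I + \left(8 + 2 - 2\right)\right) = - 10 \left(I + 8\right) = - 10 \left(8 + I\right) = -80 - 10 I$)
$f{\left(L,t \right)} = -230$ ($f{\left(L,t \right)} = -80 - 10 \left(- 3 \left(1 + 2 \left(-3\right)\right)\right) = -80 - 10 \left(- 3 \left(1 - 6\right)\right) = -80 - 10 \left(\left(-3\right) \left(-5\right)\right) = -80 - 150 = -230$)
$\left(f{\left(p{\left(4,3 \right)},106 \right)} - 27947\right) - 31952 = \left(-230 - 27947\right) - 31952 = -28177 - 31952 = -60129$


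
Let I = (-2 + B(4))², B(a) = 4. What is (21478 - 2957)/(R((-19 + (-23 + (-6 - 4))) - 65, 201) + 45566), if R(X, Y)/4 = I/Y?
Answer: 3722721/9158782 ≈ 0.40646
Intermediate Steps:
I = 4 (I = (-2 + 4)² = 2² = 4)
R(X, Y) = 16/Y (R(X, Y) = 4*(4/Y) = 16/Y)
(21478 - 2957)/(R((-19 + (-23 + (-6 - 4))) - 65, 201) + 45566) = (21478 - 2957)/(16/201 + 45566) = 18521/(16*(1/201) + 45566) = 18521/(16/201 + 45566) = 18521/(9158782/201) = 18521*(201/9158782) = 3722721/9158782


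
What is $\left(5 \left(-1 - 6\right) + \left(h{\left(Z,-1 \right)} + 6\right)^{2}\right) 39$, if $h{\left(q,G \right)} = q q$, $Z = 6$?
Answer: $67431$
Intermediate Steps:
$h{\left(q,G \right)} = q^{2}$
$\left(5 \left(-1 - 6\right) + \left(h{\left(Z,-1 \right)} + 6\right)^{2}\right) 39 = \left(5 \left(-1 - 6\right) + \left(6^{2} + 6\right)^{2}\right) 39 = \left(5 \left(-7\right) + \left(36 + 6\right)^{2}\right) 39 = \left(-35 + 42^{2}\right) 39 = \left(-35 + 1764\right) 39 = 1729 \cdot 39 = 67431$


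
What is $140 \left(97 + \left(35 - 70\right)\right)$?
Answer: $8680$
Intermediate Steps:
$140 \left(97 + \left(35 - 70\right)\right) = 140 \left(97 - 35\right) = 140 \cdot 62 = 8680$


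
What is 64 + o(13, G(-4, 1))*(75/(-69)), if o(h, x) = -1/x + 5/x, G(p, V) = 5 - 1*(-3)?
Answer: 2919/46 ≈ 63.457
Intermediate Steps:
G(p, V) = 8 (G(p, V) = 5 + 3 = 8)
o(h, x) = 4/x
64 + o(13, G(-4, 1))*(75/(-69)) = 64 + (4/8)*(75/(-69)) = 64 + (4*(⅛))*(75*(-1/69)) = 64 + (½)*(-25/23) = 64 - 25/46 = 2919/46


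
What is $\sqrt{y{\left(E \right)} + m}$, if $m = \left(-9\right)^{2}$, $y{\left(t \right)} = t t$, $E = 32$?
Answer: $\sqrt{1105} \approx 33.242$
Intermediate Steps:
$y{\left(t \right)} = t^{2}$
$m = 81$
$\sqrt{y{\left(E \right)} + m} = \sqrt{32^{2} + 81} = \sqrt{1024 + 81} = \sqrt{1105}$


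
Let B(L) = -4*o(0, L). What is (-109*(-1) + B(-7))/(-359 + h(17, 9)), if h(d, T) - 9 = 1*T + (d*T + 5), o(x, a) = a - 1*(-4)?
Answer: -121/183 ≈ -0.66120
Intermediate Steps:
o(x, a) = 4 + a (o(x, a) = a + 4 = 4 + a)
h(d, T) = 14 + T + T*d (h(d, T) = 9 + (1*T + (d*T + 5)) = 9 + (T + (T*d + 5)) = 9 + (T + (5 + T*d)) = 9 + (5 + T + T*d) = 14 + T + T*d)
B(L) = -16 - 4*L (B(L) = -4*(4 + L) = -16 - 4*L)
(-109*(-1) + B(-7))/(-359 + h(17, 9)) = (-109*(-1) + (-16 - 4*(-7)))/(-359 + (14 + 9 + 9*17)) = (109 + (-16 + 28))/(-359 + (14 + 9 + 153)) = (109 + 12)/(-359 + 176) = 121/(-183) = 121*(-1/183) = -121/183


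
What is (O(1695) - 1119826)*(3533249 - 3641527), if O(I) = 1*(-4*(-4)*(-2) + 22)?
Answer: 121253602408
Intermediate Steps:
O(I) = -10 (O(I) = 1*(16*(-2) + 22) = 1*(-32 + 22) = 1*(-10) = -10)
(O(1695) - 1119826)*(3533249 - 3641527) = (-10 - 1119826)*(3533249 - 3641527) = -1119836*(-108278) = 121253602408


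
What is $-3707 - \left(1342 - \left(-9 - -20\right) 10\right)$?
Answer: $-4939$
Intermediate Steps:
$-3707 - \left(1342 - \left(-9 - -20\right) 10\right) = -3707 - \left(1342 - \left(-9 + 20\right) 10\right) = -3707 - \left(1342 - 11 \cdot 10\right) = -3707 - \left(1342 - 110\right) = -3707 - 1232 = -4939$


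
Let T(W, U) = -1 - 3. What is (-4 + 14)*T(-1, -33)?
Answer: -40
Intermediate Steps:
T(W, U) = -4
(-4 + 14)*T(-1, -33) = (-4 + 14)*(-4) = 10*(-4) = -40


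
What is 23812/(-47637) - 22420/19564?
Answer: -5723431/3477501 ≈ -1.6458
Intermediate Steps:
23812/(-47637) - 22420/19564 = 23812*(-1/47637) - 22420*1/19564 = -23812/47637 - 5605/4891 = -5723431/3477501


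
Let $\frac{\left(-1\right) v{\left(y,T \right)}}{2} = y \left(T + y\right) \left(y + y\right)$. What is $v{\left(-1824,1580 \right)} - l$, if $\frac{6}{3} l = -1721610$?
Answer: $3247989381$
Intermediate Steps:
$l = -860805$ ($l = \frac{1}{2} \left(-1721610\right) = -860805$)
$v{\left(y,T \right)} = - 4 y^{2} \left(T + y\right)$ ($v{\left(y,T \right)} = - 2 y \left(T + y\right) \left(y + y\right) = - 2 y \left(T + y\right) 2 y = - 2 y 2 y \left(T + y\right) = - 2 \cdot 2 y^{2} \left(T + y\right) = - 4 y^{2} \left(T + y\right)$)
$v{\left(-1824,1580 \right)} - l = 4 \left(-1824\right)^{2} \left(\left(-1\right) 1580 - -1824\right) - -860805 = 4 \cdot 3326976 \left(-1580 + 1824\right) + 860805 = 4 \cdot 3326976 \cdot 244 + 860805 = 3247128576 + 860805 = 3247989381$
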